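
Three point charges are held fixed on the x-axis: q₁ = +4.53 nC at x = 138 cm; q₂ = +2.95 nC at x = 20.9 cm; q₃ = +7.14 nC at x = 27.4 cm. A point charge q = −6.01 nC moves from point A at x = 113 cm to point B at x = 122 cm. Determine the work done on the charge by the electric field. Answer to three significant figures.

The work done by the electric force is W_field = −ΔU = −q(V_B − V_A) = q(V_A − V_B).
At A: distances to the source charges are 0.250 m, 0.921 m, 0.856 m; V_A = Σ kqᵢ/rᵢ = 267 V.
At B: distances to the source charges are 0.160 m, 1.01 m, 0.946 m; V_B = Σ kqᵢ/rᵢ = 349 V.
ΔV = V_B − V_A = 81.9 V.
W_field = −qΔV = −(-6.01×10⁻⁹ C)(81.9 V) = 4.92×10⁻⁷ J.

4.92×10⁻⁷ J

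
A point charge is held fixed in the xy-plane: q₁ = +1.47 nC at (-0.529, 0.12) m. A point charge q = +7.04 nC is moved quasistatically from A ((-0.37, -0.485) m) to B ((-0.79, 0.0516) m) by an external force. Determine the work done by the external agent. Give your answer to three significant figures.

For quasistatic motion the external work equals the change in potential energy: W_ext = qΔV = q(V_B − V_A).
At A: distance to the source charge is 0.626 m; V_A = kq₁/r = 21.1 V.
At B: distance to the source charge is 0.270 m; V_B = kq₁/r = 49.0 V.
ΔV = V_B − V_A = 27.9 V.
W_ext = qΔV = (7.04×10⁻⁹ C)(27.9 V) = 1.96×10⁻⁷ J.

1.96×10⁻⁷ J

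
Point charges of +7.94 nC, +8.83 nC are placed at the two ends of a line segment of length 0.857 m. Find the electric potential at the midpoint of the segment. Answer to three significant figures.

352 V

The total potential is the scalar sum of each charge's contribution, V = Σ kqᵢ/rᵢ.
Each charge is 0.428 m from the midpoint.
V = k[(7.94×10⁻⁹)/(0.428) + (8.83×10⁻⁹)/(0.428)] = 352 V.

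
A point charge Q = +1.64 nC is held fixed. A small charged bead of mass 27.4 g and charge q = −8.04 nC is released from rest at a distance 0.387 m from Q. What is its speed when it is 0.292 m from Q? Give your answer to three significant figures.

Only the electrostatic force acts, so mechanical energy is conserved: ½mv² = U₁ − U₂ = kQq(1/r₁ − 1/r₂).
U₁ − U₂ = (8.99×10⁹ N·m²/C²)(1.64×10⁻⁹ C)(-8.04×10⁻⁹ C)(1/0.387 − 1/0.292) = 9.97×10⁻⁸ J.
v = √(2·9.97×10⁻⁸/0.0274) = 2.70×10⁻³ m/s.

2.70×10⁻³ m/s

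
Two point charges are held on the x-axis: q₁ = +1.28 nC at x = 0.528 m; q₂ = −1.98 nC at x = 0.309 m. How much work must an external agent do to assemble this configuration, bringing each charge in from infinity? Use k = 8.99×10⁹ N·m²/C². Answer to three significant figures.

The assembly work is the sum of pairwise potential energies, U = Σ_{i<j} kqᵢqⱼ/rᵢⱼ.
Pair separations: r₁₂ = 0.219 m.
U = (-1.04×10⁻⁷) = -1.04×10⁻⁷ J.

-1.04×10⁻⁷ J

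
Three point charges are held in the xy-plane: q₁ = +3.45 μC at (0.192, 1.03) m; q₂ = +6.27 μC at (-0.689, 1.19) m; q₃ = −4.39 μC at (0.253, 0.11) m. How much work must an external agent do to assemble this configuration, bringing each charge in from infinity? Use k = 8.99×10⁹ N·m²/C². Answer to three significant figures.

-0.103 J

The assembly work is the sum of pairwise potential energies, U = Σ_{i<j} kqᵢqⱼ/rᵢⱼ.
Pair separations: r₁₂ = 0.895 m, r₁₃ = 0.922 m, r₂₃ = 1.43 m.
U = (0.217) + (-0.148) + (-0.173) = -0.103 J.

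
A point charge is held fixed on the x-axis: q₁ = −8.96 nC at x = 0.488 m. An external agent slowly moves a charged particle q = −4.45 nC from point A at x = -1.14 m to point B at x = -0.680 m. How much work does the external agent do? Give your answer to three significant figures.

For quasistatic motion the external work equals the change in potential energy: W_ext = qΔV = q(V_B − V_A).
At A: distance to the source charge is 1.63 m; V_A = kq₁/r = -49.5 V.
At B: distance to the source charge is 1.17 m; V_B = kq₁/r = -69.0 V.
ΔV = V_B − V_A = -19.5 V.
W_ext = qΔV = (-4.45×10⁻⁹ C)(-19.5 V) = 8.67×10⁻⁸ J.

8.67×10⁻⁸ J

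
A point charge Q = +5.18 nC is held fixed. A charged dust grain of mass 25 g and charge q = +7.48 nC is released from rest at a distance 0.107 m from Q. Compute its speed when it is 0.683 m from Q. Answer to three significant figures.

0.0148 m/s

Only the electrostatic force acts, so mechanical energy is conserved: ½mv² = U₁ − U₂ = kQq(1/r₁ − 1/r₂).
U₁ − U₂ = (8.99×10⁹ N·m²/C²)(5.18×10⁻⁹ C)(7.48×10⁻⁹ C)(1/0.107 − 1/0.683) = 2.75×10⁻⁶ J.
v = √(2·2.75×10⁻⁶/0.0250) = 0.0148 m/s.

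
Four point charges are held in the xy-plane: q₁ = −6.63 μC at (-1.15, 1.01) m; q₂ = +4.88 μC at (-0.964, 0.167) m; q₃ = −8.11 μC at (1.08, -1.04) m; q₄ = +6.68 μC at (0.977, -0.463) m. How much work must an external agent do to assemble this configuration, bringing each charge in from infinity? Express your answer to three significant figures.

The work to assemble the configuration equals its total potential energy, U = Σ kqᵢqⱼ/rᵢⱼ over all pairs.
Pair separations: r₁₂ = 0.863 m, r₁₃ = 3.03 m, r₁₄ = 2.59 m, r₂₃ = 2.37 m, r₂₄ = 2.04 m, r₃₄ = 0.586 m.
Summing all 6 pair terms gives U = -1.17 J.

-1.17 J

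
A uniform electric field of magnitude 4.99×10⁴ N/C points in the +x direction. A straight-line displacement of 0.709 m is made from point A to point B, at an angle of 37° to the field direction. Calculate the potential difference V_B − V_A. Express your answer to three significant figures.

Only the component of displacement along E changes the potential: ΔV = −E·d·cosθ.
ΔV = −(4.99×10⁴ V/m)(0.709 m)cos37° = -2.83×10⁴ V.

-2.83×10⁴ V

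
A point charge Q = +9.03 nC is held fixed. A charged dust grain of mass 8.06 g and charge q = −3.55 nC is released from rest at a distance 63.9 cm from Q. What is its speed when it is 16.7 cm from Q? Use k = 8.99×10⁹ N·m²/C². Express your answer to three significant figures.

0.0178 m/s

Only the electrostatic force acts, so mechanical energy is conserved: ½mv² = U₁ − U₂ = kQq(1/r₁ − 1/r₂).
U₁ − U₂ = (8.99×10⁹ N·m²/C²)(9.03×10⁻⁹ C)(-3.55×10⁻⁹ C)(1/0.639 − 1/0.167) = 1.27×10⁻⁶ J.
v = √(2·1.27×10⁻⁶/8.06×10⁻³) = 0.0178 m/s.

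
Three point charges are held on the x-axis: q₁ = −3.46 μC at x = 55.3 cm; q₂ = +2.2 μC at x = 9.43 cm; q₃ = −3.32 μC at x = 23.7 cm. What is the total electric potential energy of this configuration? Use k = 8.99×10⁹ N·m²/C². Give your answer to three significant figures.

-0.283 J

The work to assemble the configuration equals its total potential energy, U = Σ kqᵢqⱼ/rᵢⱼ over all pairs.
Pair separations: r₁₂ = 0.459 m, r₁₃ = 0.316 m, r₂₃ = 0.143 m.
U = (-0.149) + (0.327) + (-0.460) = -0.283 J.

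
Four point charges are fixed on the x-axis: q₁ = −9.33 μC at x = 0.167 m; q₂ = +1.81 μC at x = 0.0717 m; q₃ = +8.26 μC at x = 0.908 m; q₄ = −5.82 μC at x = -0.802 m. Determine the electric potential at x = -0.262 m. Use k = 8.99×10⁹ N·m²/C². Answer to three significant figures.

Electric potential is a scalar, so the contributions from each charge add algebraically: V = Σ kqᵢ/rᵢ.
Distances from the field point to each charge: r₁ = 0.429 m, r₂ = 0.334 m, r₃ = 1.17 m, r₄ = 0.540 m.
V = k[(-9.33×10⁻⁶)/(0.429) + (1.81×10⁻⁶)/(0.334) + (8.26×10⁻⁶)/(1.17) + (-5.82×10⁻⁶)/(0.540)] = -1.80×10⁵ V.

-1.80×10⁵ V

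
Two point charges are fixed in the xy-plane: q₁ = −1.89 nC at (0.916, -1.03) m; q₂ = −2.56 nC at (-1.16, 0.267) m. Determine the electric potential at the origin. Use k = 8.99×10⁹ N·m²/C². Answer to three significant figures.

-31.7 V

The total potential is the scalar sum of each charge's contribution, V = Σ kqᵢ/rᵢ.
Distances from the field point to each charge: r₁ = 1.38 m, r₂ = 1.19 m.
V = k[(-1.89×10⁻⁹)/(1.38) + (-2.56×10⁻⁹)/(1.19)] = -31.7 V.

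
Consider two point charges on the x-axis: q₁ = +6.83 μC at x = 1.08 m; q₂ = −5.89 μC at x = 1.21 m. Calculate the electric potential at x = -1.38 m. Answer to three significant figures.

Electric potential is a scalar, so the contributions from each charge add algebraically: V = Σ kqᵢ/rᵢ.
Distances from the field point to each charge: r₁ = 2.46 m, r₂ = 2.59 m.
V = k[(6.83×10⁻⁶)/(2.46) + (-5.89×10⁻⁶)/(2.59)] = 4520 V.

4520 V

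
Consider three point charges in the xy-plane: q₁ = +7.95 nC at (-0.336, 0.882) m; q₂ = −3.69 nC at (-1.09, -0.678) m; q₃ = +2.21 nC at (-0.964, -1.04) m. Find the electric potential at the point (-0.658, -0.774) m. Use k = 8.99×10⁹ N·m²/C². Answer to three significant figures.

16.4 V

The total potential is the scalar sum of each charge's contribution, V = Σ kqᵢ/rᵢ.
Distances from the field point to each charge: r₁ = 1.69 m, r₂ = 0.443 m, r₃ = 0.405 m.
V = k[(7.95×10⁻⁹)/(1.69) + (-3.69×10⁻⁹)/(0.443) + (2.21×10⁻⁹)/(0.405)] = 16.4 V.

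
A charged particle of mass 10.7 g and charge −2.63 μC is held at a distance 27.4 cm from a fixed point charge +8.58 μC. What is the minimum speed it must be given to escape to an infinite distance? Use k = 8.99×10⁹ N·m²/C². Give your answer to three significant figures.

To just escape, total mechanical energy must reach zero at infinity: ½mv²_min + U = 0, so ½mv²_min = −U = |kQq|/r.
|U| = |kQq|/r = (8.99×10⁹ N·m²/C²)(8.58×10⁻⁶)(2.63×10⁻⁶)/(0.274) = 0.740 J.
v_min = √(2|U|/m) = √(2·0.740/0.0107) = 11.8 m/s.

11.8 m/s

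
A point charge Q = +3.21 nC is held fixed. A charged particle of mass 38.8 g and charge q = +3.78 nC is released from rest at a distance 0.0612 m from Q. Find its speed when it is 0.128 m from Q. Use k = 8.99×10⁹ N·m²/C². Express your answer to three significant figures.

6.92×10⁻³ m/s

Only the electrostatic force acts, so mechanical energy is conserved: ½mv² = U₁ − U₂ = kQq(1/r₁ − 1/r₂).
U₁ − U₂ = (8.99×10⁹ N·m²/C²)(3.21×10⁻⁹ C)(3.78×10⁻⁹ C)(1/0.0612 − 1/0.128) = 9.30×10⁻⁷ J.
v = √(2·9.30×10⁻⁷/0.0388) = 6.92×10⁻³ m/s.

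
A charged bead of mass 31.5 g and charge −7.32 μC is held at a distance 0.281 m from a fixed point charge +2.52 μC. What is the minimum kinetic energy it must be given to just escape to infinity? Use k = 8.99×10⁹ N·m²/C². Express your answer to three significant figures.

0.590 J

To just escape, total mechanical energy must reach zero at infinity: ½mv²_min + U = 0, so ½mv²_min = −U = |kQq|/r.
|U| = |kQq|/r = (8.99×10⁹ N·m²/C²)(2.52×10⁻⁶)(7.32×10⁻⁶)/(0.281) = 0.590 J.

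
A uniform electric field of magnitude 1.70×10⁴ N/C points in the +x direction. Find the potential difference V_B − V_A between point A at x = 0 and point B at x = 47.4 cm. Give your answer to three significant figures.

-8060 V

In a uniform field, potential decreases in the direction of E: V_B − V_A = −E·Δx.
V_B − V_A = −(1.70×10⁴ V/m)(0.474 m) = -8060 V.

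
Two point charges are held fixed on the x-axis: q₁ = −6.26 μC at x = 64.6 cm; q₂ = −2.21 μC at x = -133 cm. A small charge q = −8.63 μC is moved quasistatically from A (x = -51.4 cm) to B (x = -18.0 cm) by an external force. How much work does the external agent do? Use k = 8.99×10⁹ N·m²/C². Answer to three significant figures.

0.108 J

For quasistatic motion the external work equals the change in potential energy: W_ext = qΔV = q(V_B − V_A).
At A: distances to the source charges are 1.16 m, 0.816 m; V_A = Σ kqᵢ/rᵢ = -7.29×10⁴ V.
At B: distances to the source charges are 0.826 m, 1.15 m; V_B = Σ kqᵢ/rᵢ = -8.54×10⁴ V.
ΔV = V_B − V_A = -1.25×10⁴ V.
W_ext = qΔV = (-8.63×10⁻⁶ C)(-1.25×10⁴ V) = 0.108 J.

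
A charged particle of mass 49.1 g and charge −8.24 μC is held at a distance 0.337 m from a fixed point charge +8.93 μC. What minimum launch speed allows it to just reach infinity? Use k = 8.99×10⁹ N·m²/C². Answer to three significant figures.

To just escape, total mechanical energy must reach zero at infinity: ½mv²_min + U = 0, so ½mv²_min = −U = |kQq|/r.
|U| = |kQq|/r = (8.99×10⁹ N·m²/C²)(8.93×10⁻⁶)(8.24×10⁻⁶)/(0.337) = 1.96 J.
v_min = √(2|U|/m) = √(2·1.96/0.0491) = 8.94 m/s.

8.94 m/s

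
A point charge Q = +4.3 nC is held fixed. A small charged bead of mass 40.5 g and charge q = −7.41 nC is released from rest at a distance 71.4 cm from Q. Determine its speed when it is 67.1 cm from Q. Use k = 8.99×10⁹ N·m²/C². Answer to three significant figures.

Only the electrostatic force acts, so mechanical energy is conserved: ½mv² = U₁ − U₂ = kQq(1/r₁ − 1/r₂).
U₁ − U₂ = (8.99×10⁹ N·m²/C²)(4.30×10⁻⁹ C)(-7.41×10⁻⁹ C)(1/0.714 − 1/0.671) = 2.57×10⁻⁸ J.
v = √(2·2.57×10⁻⁸/0.0405) = 1.13×10⁻³ m/s.

1.13×10⁻³ m/s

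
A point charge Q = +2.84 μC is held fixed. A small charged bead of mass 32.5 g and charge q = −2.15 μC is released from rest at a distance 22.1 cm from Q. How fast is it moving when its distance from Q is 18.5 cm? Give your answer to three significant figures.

1.72 m/s

Only the electrostatic force acts, so mechanical energy is conserved: ½mv² = U₁ − U₂ = kQq(1/r₁ − 1/r₂).
U₁ − U₂ = (8.99×10⁹ N·m²/C²)(2.84×10⁻⁶ C)(-2.15×10⁻⁶ C)(1/0.221 − 1/0.185) = 0.0483 J.
v = √(2·0.0483/0.0325) = 1.72 m/s.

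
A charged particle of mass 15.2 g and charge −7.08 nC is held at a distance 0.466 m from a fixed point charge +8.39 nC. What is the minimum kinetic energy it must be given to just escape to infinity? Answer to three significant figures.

To just escape, total mechanical energy must reach zero at infinity: ½mv²_min + U = 0, so ½mv²_min = −U = |kQq|/r.
|U| = |kQq|/r = (8.99×10⁹ N·m²/C²)(8.39×10⁻⁹)(7.08×10⁻⁹)/(0.466) = 1.15×10⁻⁶ J.

1.15×10⁻⁶ J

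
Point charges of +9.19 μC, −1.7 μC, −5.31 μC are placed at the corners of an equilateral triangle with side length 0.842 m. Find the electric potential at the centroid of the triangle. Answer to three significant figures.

4.03×10⁴ V

Electric potential is a scalar, so the contributions from each charge add algebraically: V = Σ kqᵢ/rᵢ.
The distance from each vertex to the centroid is a/√3 = 0.486 m.
V = k[(9.19×10⁻⁶)/(0.486) + (-1.70×10⁻⁶)/(0.486) + (-5.31×10⁻⁶)/(0.486)] = 4.03×10⁴ V.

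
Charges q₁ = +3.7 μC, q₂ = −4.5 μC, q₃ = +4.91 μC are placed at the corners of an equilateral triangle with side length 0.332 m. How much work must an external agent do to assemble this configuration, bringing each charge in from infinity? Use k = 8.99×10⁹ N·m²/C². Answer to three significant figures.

-0.557 J

The assembly work is the sum of pairwise potential energies, U = Σ_{i<j} kqᵢqⱼ/rᵢⱼ.
All three pair separations equal the side length, 0.332 m.
U = (-0.451) + (0.492) + (-0.598) = -0.557 J.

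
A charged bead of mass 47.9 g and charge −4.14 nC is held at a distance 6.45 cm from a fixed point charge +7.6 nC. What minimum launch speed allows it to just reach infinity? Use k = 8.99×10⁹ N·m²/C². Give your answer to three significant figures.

To just escape, total mechanical energy must reach zero at infinity: ½mv²_min + U = 0, so ½mv²_min = −U = |kQq|/r.
|U| = |kQq|/r = (8.99×10⁹ N·m²/C²)(7.60×10⁻⁹)(4.14×10⁻⁹)/(0.0645) = 4.39×10⁻⁶ J.
v_min = √(2|U|/m) = √(2·4.39×10⁻⁶/0.0479) = 0.0135 m/s.

0.0135 m/s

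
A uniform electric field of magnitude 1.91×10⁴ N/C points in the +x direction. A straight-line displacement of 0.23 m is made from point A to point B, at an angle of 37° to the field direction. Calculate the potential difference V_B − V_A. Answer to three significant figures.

-3510 V

Only the component of displacement along E changes the potential: ΔV = −E·d·cosθ.
ΔV = −(1.91×10⁴ V/m)(0.230 m)cos37° = -3510 V.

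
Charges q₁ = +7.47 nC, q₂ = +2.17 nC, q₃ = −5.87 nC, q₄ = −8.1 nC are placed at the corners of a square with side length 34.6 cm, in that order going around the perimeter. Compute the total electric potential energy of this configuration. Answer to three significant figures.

-1.38×10⁻⁶ J

The assembly work is the sum of pairwise potential energies, U = Σ_{i<j} kqᵢqⱼ/rᵢⱼ.
The four side pairs have separation 0.346 m and the two diagonal pairs 0.489 m.
Summing all 6 pair terms gives U = -1.38×10⁻⁶ J.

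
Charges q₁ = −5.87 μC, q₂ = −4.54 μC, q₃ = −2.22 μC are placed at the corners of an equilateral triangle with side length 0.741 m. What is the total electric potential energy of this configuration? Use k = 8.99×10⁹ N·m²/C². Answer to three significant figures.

The assembly work is the sum of pairwise potential energies, U = Σ_{i<j} kqᵢqⱼ/rᵢⱼ.
All three pair separations equal the side length, 0.741 m.
U = (0.323) + (0.158) + (0.122) = 0.604 J.

0.604 J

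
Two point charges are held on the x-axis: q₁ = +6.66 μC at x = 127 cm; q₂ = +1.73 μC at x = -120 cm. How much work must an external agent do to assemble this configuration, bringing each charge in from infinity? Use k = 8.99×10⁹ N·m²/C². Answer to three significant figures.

0.0419 J

The work to assemble the configuration equals its total potential energy, U = Σ kqᵢqⱼ/rᵢⱼ over all pairs.
Pair separations: r₁₂ = 2.47 m.
U = (0.0419) = 0.0419 J.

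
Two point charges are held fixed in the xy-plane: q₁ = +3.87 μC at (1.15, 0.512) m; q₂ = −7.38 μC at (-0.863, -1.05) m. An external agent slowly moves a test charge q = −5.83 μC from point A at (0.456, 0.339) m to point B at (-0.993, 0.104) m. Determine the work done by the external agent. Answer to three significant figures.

0.322 J

For quasistatic motion the external work equals the change in potential energy: W_ext = qΔV = q(V_B − V_A).
At A: distances to the source charges are 0.715 m, 1.92 m; V_A = Σ kqᵢ/rᵢ = 1.40×10⁴ V.
At B: distances to the source charges are 2.18 m, 1.16 m; V_B = Σ kqᵢ/rᵢ = -4.12×10⁴ V.
ΔV = V_B − V_A = -5.52×10⁴ V.
W_ext = qΔV = (-5.83×10⁻⁶ C)(-5.52×10⁴ V) = 0.322 J.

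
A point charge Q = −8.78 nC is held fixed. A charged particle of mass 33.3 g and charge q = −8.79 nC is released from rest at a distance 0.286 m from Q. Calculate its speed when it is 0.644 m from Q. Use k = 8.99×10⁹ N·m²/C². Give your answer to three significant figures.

9.00×10⁻³ m/s

Only the electrostatic force acts, so mechanical energy is conserved: ½mv² = U₁ − U₂ = kQq(1/r₁ − 1/r₂).
U₁ − U₂ = (8.99×10⁹ N·m²/C²)(-8.78×10⁻⁹ C)(-8.79×10⁻⁹ C)(1/0.286 − 1/0.644) = 1.35×10⁻⁶ J.
v = √(2·1.35×10⁻⁶/0.0333) = 9.00×10⁻³ m/s.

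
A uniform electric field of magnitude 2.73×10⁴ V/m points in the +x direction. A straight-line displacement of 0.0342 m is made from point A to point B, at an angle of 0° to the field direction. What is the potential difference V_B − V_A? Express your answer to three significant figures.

-934 V

Only the component of displacement along E changes the potential: ΔV = −E·d·cosθ.
ΔV = −(2.73×10⁴ V/m)(0.0342 m)cos0° = -934 V.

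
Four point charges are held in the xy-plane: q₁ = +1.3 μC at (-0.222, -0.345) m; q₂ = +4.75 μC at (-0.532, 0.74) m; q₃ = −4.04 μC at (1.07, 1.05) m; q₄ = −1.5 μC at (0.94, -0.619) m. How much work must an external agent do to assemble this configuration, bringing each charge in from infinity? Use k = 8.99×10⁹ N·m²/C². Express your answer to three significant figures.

The work to assemble the configuration equals its total potential energy, U = Σ kqᵢqⱼ/rᵢⱼ over all pairs.
Pair separations: r₁₂ = 1.13 m, r₁₃ = 1.90 m, r₁₄ = 1.19 m, r₂₃ = 1.63 m, r₂₄ = 2.00 m, r₃₄ = 1.67 m.
Summing all 6 pair terms gives U = -0.0955 J.

-0.0955 J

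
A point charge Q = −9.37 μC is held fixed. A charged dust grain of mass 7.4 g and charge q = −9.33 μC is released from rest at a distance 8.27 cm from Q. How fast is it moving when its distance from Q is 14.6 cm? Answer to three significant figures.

Only the electrostatic force acts, so mechanical energy is conserved: ½mv² = U₁ − U₂ = kQq(1/r₁ − 1/r₂).
U₁ − U₂ = (8.99×10⁹ N·m²/C²)(-9.37×10⁻⁶ C)(-9.33×10⁻⁶ C)(1/0.0827 − 1/0.146) = 4.12 J.
v = √(2·4.12/7.40×10⁻³) = 33.4 m/s.

33.4 m/s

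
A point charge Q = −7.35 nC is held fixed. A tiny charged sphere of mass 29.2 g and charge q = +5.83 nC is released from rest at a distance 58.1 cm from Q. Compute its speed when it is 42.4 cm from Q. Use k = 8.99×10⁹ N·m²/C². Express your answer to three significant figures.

4.10×10⁻³ m/s

Only the electrostatic force acts, so mechanical energy is conserved: ½mv² = U₁ − U₂ = kQq(1/r₁ − 1/r₂).
U₁ − U₂ = (8.99×10⁹ N·m²/C²)(-7.35×10⁻⁹ C)(5.83×10⁻⁹ C)(1/0.581 − 1/0.424) = 2.46×10⁻⁷ J.
v = √(2·2.46×10⁻⁷/0.0292) = 4.10×10⁻³ m/s.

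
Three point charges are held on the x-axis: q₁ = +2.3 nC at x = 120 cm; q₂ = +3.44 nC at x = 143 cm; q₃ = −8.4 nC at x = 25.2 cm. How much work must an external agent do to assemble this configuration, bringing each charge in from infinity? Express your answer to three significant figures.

The assembly work is the sum of pairwise potential energies, U = Σ_{i<j} kqᵢqⱼ/rᵢⱼ.
Pair separations: r₁₂ = 0.230 m, r₁₃ = 0.948 m, r₂₃ = 1.18 m.
U = (3.09×10⁻⁷) + (-1.83×10⁻⁷) + (-2.21×10⁻⁷) = -9.45×10⁻⁸ J.

-9.45×10⁻⁸ J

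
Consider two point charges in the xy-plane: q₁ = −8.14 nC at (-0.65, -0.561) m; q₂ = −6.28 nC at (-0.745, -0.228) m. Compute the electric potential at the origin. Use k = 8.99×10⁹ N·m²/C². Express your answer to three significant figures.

-158 V

The total potential is the scalar sum of each charge's contribution, V = Σ kqᵢ/rᵢ.
Distances from the field point to each charge: r₁ = 0.859 m, r₂ = 0.779 m.
V = k[(-8.14×10⁻⁹)/(0.859) + (-6.28×10⁻⁹)/(0.779)] = -158 V.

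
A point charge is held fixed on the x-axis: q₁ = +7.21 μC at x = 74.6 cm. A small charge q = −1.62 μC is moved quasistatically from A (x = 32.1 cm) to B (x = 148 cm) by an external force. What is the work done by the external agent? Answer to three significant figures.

For quasistatic motion the external work equals the change in potential energy: W_ext = qΔV = q(V_B − V_A).
At A: distance to the source charge is 0.425 m; V_A = kq₁/r = 1.53×10⁵ V.
At B: distance to the source charge is 0.734 m; V_B = kq₁/r = 8.83×10⁴ V.
ΔV = V_B − V_A = -6.42×10⁴ V.
W_ext = qΔV = (-1.62×10⁻⁶ C)(-6.42×10⁴ V) = 0.104 J.

0.104 J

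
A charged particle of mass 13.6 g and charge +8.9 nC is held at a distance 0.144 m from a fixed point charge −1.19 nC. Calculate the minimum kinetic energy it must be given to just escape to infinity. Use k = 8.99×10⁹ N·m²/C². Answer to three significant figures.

6.61×10⁻⁷ J

To just escape, total mechanical energy must reach zero at infinity: ½mv²_min + U = 0, so ½mv²_min = −U = |kQq|/r.
|U| = |kQq|/r = (8.99×10⁹ N·m²/C²)(1.19×10⁻⁹)(8.90×10⁻⁹)/(0.144) = 6.61×10⁻⁷ J.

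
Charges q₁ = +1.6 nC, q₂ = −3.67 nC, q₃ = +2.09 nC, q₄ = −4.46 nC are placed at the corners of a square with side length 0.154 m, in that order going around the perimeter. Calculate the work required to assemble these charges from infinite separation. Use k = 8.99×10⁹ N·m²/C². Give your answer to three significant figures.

-9.38×10⁻⁷ J

The assembly work is the sum of pairwise potential energies, U = Σ_{i<j} kqᵢqⱼ/rᵢⱼ.
The four side pairs have separation 0.154 m and the two diagonal pairs 0.218 m.
Summing all 6 pair terms gives U = -9.38×10⁻⁷ J.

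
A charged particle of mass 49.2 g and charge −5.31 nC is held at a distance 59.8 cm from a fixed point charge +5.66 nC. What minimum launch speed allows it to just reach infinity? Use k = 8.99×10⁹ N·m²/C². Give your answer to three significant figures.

4.29×10⁻³ m/s

To just escape, total mechanical energy must reach zero at infinity: ½mv²_min + U = 0, so ½mv²_min = −U = |kQq|/r.
|U| = |kQq|/r = (8.99×10⁹ N·m²/C²)(5.66×10⁻⁹)(5.31×10⁻⁹)/(0.598) = 4.52×10⁻⁷ J.
v_min = √(2|U|/m) = √(2·4.52×10⁻⁷/0.0492) = 4.29×10⁻³ m/s.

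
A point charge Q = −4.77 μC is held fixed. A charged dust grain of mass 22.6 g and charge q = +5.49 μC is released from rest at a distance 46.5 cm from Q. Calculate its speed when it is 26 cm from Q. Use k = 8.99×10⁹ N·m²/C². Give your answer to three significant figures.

Only the electrostatic force acts, so mechanical energy is conserved: ½mv² = U₁ − U₂ = kQq(1/r₁ − 1/r₂).
U₁ − U₂ = (8.99×10⁹ N·m²/C²)(-4.77×10⁻⁶ C)(5.49×10⁻⁶ C)(1/0.465 − 1/0.260) = 0.399 J.
v = √(2·0.399/0.0226) = 5.94 m/s.

5.94 m/s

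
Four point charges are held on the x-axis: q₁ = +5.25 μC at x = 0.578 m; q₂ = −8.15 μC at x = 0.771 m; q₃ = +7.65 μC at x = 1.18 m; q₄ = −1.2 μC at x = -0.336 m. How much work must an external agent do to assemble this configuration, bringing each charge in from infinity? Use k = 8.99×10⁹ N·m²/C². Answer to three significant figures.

-2.80 J

The work to assemble the configuration equals its total potential energy, U = Σ kqᵢqⱼ/rᵢⱼ over all pairs.
Pair separations: r₁₂ = 0.193 m, r₁₃ = 0.602 m, r₁₄ = 0.914 m, r₂₃ = 0.409 m, r₂₄ = 1.11 m, r₃₄ = 1.52 m.
Summing all 6 pair terms gives U = -2.80 J.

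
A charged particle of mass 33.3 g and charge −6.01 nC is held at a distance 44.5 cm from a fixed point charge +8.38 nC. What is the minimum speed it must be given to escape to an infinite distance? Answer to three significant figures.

To just escape, total mechanical energy must reach zero at infinity: ½mv²_min + U = 0, so ½mv²_min = −U = |kQq|/r.
|U| = |kQq|/r = (8.99×10⁹ N·m²/C²)(8.38×10⁻⁹)(6.01×10⁻⁹)/(0.445) = 1.02×10⁻⁶ J.
v_min = √(2|U|/m) = √(2·1.02×10⁻⁶/0.0333) = 7.82×10⁻³ m/s.

7.82×10⁻³ m/s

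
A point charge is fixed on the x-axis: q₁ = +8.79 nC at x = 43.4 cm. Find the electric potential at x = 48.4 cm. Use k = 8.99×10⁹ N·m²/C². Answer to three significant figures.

The total potential is the scalar sum of each charge's contribution, V = Σ kqᵢ/rᵢ.
V = k[(8.79×10⁻⁹)/(0.0500)] = 1580 V.

1580 V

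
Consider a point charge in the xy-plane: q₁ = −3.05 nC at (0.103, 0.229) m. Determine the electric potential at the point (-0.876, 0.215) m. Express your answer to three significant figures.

The total potential is the scalar sum of each charge's contribution, V = Σ kqᵢ/rᵢ.
Distances from the field point to each charge: r₁ = 0.979 m.
V = k[(-3.05×10⁻⁹)/(0.979)] = -28.0 V.

-28.0 V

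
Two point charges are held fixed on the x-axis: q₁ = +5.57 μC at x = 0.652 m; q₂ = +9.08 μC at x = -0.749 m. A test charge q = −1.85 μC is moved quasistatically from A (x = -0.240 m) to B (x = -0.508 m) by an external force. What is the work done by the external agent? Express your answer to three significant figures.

-0.306 J

For quasistatic motion the external work equals the change in potential energy: W_ext = qΔV = q(V_B − V_A).
At A: distances to the source charges are 0.892 m, 0.509 m; V_A = Σ kqᵢ/rᵢ = 2.17×10⁵ V.
At B: distances to the source charges are 1.16 m, 0.241 m; V_B = Σ kqᵢ/rᵢ = 3.82×10⁵ V.
ΔV = V_B − V_A = 1.65×10⁵ V.
W_ext = qΔV = (-1.85×10⁻⁶ C)(1.65×10⁵ V) = -0.306 J.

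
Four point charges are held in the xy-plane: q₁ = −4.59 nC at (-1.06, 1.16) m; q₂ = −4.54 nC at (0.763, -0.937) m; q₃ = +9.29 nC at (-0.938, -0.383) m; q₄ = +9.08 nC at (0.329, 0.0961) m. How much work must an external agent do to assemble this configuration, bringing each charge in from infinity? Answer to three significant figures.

The assembly work is the sum of pairwise potential energies, U = Σ_{i<j} kqᵢqⱼ/rᵢⱼ.
Pair separations: r₁₂ = 2.78 m, r₁₃ = 1.55 m, r₁₄ = 1.75 m, r₂₃ = 1.79 m, r₂₄ = 1.12 m, r₃₄ = 1.35 m.
Summing all 6 pair terms gives U = -3.77×10⁻⁷ J.

-3.77×10⁻⁷ J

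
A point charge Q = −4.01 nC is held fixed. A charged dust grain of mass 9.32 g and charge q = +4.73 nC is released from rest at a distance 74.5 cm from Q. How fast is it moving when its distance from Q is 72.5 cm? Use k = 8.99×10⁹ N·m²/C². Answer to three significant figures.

1.16×10⁻³ m/s

Only the electrostatic force acts, so mechanical energy is conserved: ½mv² = U₁ − U₂ = kQq(1/r₁ − 1/r₂).
U₁ − U₂ = (8.99×10⁹ N·m²/C²)(-4.01×10⁻⁹ C)(4.73×10⁻⁹ C)(1/0.745 − 1/0.725) = 6.31×10⁻⁹ J.
v = √(2·6.31×10⁻⁹/9.32×10⁻³) = 1.16×10⁻³ m/s.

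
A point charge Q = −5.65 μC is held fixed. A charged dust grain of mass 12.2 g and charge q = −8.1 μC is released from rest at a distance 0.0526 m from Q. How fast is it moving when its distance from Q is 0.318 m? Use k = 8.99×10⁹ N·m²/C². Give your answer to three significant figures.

32.7 m/s

Only the electrostatic force acts, so mechanical energy is conserved: ½mv² = U₁ − U₂ = kQq(1/r₁ − 1/r₂).
U₁ − U₂ = (8.99×10⁹ N·m²/C²)(-5.65×10⁻⁶ C)(-8.10×10⁻⁶ C)(1/0.0526 − 1/0.318) = 6.53 J.
v = √(2·6.53/0.0122) = 32.7 m/s.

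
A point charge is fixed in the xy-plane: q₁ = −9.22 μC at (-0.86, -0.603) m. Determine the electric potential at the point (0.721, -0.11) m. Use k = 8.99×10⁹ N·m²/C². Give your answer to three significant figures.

The total potential is the scalar sum of each charge's contribution, V = Σ kqᵢ/rᵢ.
Distances from the field point to each charge: r₁ = 1.66 m.
V = k[(-9.22×10⁻⁶)/(1.66)] = -5.01×10⁴ V.

-5.01×10⁴ V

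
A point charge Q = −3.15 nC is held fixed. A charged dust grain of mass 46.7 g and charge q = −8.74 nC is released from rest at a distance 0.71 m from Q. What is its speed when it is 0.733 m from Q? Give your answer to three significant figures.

6.84×10⁻⁴ m/s

Only the electrostatic force acts, so mechanical energy is conserved: ½mv² = U₁ − U₂ = kQq(1/r₁ − 1/r₂).
U₁ − U₂ = (8.99×10⁹ N·m²/C²)(-3.15×10⁻⁹ C)(-8.74×10⁻⁹ C)(1/0.710 − 1/0.733) = 1.09×10⁻⁸ J.
v = √(2·1.09×10⁻⁸/0.0467) = 6.84×10⁻⁴ m/s.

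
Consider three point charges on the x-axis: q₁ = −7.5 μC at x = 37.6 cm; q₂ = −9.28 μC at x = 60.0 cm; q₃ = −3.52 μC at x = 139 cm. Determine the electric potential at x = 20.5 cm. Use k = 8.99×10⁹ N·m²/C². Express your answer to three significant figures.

Electric potential is a scalar, so the contributions from each charge add algebraically: V = Σ kqᵢ/rᵢ.
Distances from the field point to each charge: r₁ = 0.171 m, r₂ = 0.395 m, r₃ = 1.18 m.
V = k[(-7.50×10⁻⁶)/(0.171) + (-9.28×10⁻⁶)/(0.395) + (-3.52×10⁻⁶)/(1.18)] = -6.32×10⁵ V.

-6.32×10⁵ V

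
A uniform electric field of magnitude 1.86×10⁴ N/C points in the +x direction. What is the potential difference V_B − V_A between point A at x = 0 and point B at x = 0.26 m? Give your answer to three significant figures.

In a uniform field, potential decreases in the direction of E: V_B − V_A = −E·Δx.
V_B − V_A = −(1.86×10⁴ V/m)(0.260 m) = -4840 V.

-4840 V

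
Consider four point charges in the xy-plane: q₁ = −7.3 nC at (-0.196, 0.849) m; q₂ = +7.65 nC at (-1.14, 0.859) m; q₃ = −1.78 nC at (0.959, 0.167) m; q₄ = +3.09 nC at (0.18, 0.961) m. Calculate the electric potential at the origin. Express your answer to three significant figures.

The total potential is the scalar sum of each charge's contribution, V = Σ kqᵢ/rᵢ.
Distances from the field point to each charge: r₁ = 0.871 m, r₂ = 1.43 m, r₃ = 0.973 m, r₄ = 0.978 m.
V = k[(-7.30×10⁻⁹)/(0.871) + (7.65×10⁻⁹)/(1.43) + (-1.78×10⁻⁹)/(0.973) + (3.09×10⁻⁹)/(0.978)] = -15.2 V.

-15.2 V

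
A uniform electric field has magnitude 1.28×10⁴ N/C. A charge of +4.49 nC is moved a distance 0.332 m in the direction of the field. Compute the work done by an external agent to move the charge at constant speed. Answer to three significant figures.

-1.91×10⁻⁵ J

The potential change for a displacement 0.332 m in the direction of the field is ΔV = −Ed = -4250 V.
W_ext = qΔV = -1.91×10⁻⁵ J.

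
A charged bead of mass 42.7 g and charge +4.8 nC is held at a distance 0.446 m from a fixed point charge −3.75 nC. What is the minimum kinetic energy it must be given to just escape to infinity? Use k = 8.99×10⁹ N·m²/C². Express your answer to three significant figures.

To just escape, total mechanical energy must reach zero at infinity: ½mv²_min + U = 0, so ½mv²_min = −U = |kQq|/r.
|U| = |kQq|/r = (8.99×10⁹ N·m²/C²)(3.75×10⁻⁹)(4.80×10⁻⁹)/(0.446) = 3.63×10⁻⁷ J.

3.63×10⁻⁷ J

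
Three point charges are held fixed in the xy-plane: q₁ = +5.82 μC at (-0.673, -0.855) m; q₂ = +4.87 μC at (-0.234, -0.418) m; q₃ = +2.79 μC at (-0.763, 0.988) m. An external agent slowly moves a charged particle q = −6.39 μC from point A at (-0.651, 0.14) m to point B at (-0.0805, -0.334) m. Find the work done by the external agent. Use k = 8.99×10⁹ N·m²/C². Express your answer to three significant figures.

-1.21 J

For quasistatic motion the external work equals the change in potential energy: W_ext = qΔV = q(V_B − V_A).
At A: distances to the source charges are 0.995 m, 0.697 m, 0.855 m; V_A = Σ kqᵢ/rᵢ = 1.45×10⁵ V.
At B: distances to the source charges are 0.789 m, 0.175 m, 1.49 m; V_B = Σ kqᵢ/rᵢ = 3.33×10⁵ V.
ΔV = V_B − V_A = 1.89×10⁵ V.
W_ext = qΔV = (-6.39×10⁻⁶ C)(1.89×10⁵ V) = -1.21 J.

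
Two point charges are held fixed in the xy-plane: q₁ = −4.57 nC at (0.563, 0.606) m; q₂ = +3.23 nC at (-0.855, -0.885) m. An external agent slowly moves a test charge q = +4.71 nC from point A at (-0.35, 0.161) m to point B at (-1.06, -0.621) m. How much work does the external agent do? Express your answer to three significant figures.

For quasistatic motion the external work equals the change in potential energy: W_ext = qΔV = q(V_B − V_A).
At A: distances to the source charges are 1.02 m, 1.16 m; V_A = Σ kqᵢ/rᵢ = -15.5 V.
At B: distances to the source charges are 2.03 m, 0.334 m; V_B = Σ kqᵢ/rᵢ = 66.7 V.
ΔV = V_B − V_A = 82.1 V.
W_ext = qΔV = (4.71×10⁻⁹ C)(82.1 V) = 3.87×10⁻⁷ J.

3.87×10⁻⁷ J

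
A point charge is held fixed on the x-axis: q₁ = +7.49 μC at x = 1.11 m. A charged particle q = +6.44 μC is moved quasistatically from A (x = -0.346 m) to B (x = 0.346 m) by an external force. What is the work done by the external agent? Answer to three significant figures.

0.270 J

For quasistatic motion the external work equals the change in potential energy: W_ext = qΔV = q(V_B − V_A).
At A: distance to the source charge is 1.46 m; V_A = kq₁/r = 4.62×10⁴ V.
At B: distance to the source charge is 0.764 m; V_B = kq₁/r = 8.81×10⁴ V.
ΔV = V_B − V_A = 4.19×10⁴ V.
W_ext = qΔV = (6.44×10⁻⁶ C)(4.19×10⁴ V) = 0.270 J.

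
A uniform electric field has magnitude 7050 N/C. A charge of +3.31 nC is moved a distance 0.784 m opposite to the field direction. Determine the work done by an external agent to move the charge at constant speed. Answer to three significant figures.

1.83×10⁻⁵ J

The potential change for a displacement 0.784 m opposite to the field direction is ΔV = +Ed = 5530 V.
W_ext = qΔV = 1.83×10⁻⁵ J.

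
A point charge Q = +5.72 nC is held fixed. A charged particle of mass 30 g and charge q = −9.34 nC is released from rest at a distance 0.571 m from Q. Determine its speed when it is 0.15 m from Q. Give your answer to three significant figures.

0.0125 m/s

Only the electrostatic force acts, so mechanical energy is conserved: ½mv² = U₁ − U₂ = kQq(1/r₁ − 1/r₂).
U₁ − U₂ = (8.99×10⁹ N·m²/C²)(5.72×10⁻⁹ C)(-9.34×10⁻⁹ C)(1/0.571 − 1/0.150) = 2.36×10⁻⁶ J.
v = √(2·2.36×10⁻⁶/0.0300) = 0.0125 m/s.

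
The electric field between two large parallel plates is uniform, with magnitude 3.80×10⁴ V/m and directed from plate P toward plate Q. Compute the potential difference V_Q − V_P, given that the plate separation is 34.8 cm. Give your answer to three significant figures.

-1.32×10⁴ V

In a uniform field, potential decreases in the direction of E: ΔV = −E·d for a displacement d parallel to E.
Going from P to Q is a displacement of 34.8 cm along the field, so V_Q − V_P = −Ed = -1.32×10⁴ V.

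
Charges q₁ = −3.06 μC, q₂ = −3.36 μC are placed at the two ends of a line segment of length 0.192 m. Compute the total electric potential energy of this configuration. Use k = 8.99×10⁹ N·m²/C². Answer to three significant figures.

0.481 J

The work to assemble the configuration equals its total potential energy, U = Σ kqᵢqⱼ/rᵢⱼ over all pairs.
The separation is r = 0.192 m.
U = (0.481) = 0.481 J.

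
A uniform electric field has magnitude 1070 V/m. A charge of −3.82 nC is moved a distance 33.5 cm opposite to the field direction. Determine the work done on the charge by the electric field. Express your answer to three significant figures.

The potential change for a displacement 33.5 cm opposite to the field direction is ΔV = +Ed = 358 V.
W_field = −qΔV = 1.37×10⁻⁶ J.

1.37×10⁻⁶ J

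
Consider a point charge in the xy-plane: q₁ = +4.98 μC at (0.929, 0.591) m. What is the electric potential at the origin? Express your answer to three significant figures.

The total potential is the scalar sum of each charge's contribution, V = Σ kqᵢ/rᵢ.
Distances from the field point to each charge: r₁ = 1.10 m.
V = k[(4.98×10⁻⁶)/(1.10)] = 4.07×10⁴ V.

4.07×10⁴ V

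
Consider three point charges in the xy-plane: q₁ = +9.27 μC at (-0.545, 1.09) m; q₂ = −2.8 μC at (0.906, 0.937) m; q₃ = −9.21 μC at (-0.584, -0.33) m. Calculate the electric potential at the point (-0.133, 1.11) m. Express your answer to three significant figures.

The total potential is the scalar sum of each charge's contribution, V = Σ kqᵢ/rᵢ.
Distances from the field point to each charge: r₁ = 0.412 m, r₂ = 1.05 m, r₃ = 1.51 m.
V = k[(9.27×10⁻⁶)/(0.412) + (-2.80×10⁻⁶)/(1.05) + (-9.21×10⁻⁶)/(1.51)] = 1.23×10⁵ V.

1.23×10⁵ V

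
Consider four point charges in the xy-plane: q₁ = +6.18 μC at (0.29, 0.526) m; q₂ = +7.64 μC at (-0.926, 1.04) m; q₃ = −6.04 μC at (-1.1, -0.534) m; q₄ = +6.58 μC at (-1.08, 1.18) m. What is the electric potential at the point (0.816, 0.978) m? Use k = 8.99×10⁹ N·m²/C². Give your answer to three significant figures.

1.28×10⁵ V

Electric potential is a scalar, so the contributions from each charge add algebraically: V = Σ kqᵢ/rᵢ.
Distances from the field point to each charge: r₁ = 0.694 m, r₂ = 1.74 m, r₃ = 2.44 m, r₄ = 1.91 m.
V = k[(6.18×10⁻⁶)/(0.694) + (7.64×10⁻⁶)/(1.74) + (-6.04×10⁻⁶)/(2.44) + (6.58×10⁻⁶)/(1.91)] = 1.28×10⁵ V.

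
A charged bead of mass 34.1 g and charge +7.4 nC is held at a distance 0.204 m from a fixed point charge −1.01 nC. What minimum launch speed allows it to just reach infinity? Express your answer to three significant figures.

4.40×10⁻³ m/s

To just escape, total mechanical energy must reach zero at infinity: ½mv²_min + U = 0, so ½mv²_min = −U = |kQq|/r.
|U| = |kQq|/r = (8.99×10⁹ N·m²/C²)(1.01×10⁻⁹)(7.40×10⁻⁹)/(0.204) = 3.29×10⁻⁷ J.
v_min = √(2|U|/m) = √(2·3.29×10⁻⁷/0.0341) = 4.40×10⁻³ m/s.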